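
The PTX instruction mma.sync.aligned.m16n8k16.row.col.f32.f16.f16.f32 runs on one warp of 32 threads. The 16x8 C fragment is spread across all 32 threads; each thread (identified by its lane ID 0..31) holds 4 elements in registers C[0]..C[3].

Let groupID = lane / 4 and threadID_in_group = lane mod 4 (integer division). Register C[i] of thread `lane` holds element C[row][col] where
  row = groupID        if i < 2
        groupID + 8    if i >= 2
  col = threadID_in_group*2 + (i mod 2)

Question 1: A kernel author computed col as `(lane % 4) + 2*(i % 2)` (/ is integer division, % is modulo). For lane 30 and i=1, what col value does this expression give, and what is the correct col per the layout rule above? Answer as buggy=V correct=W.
buggy=4 correct=5

`(lane % 4) + 2*(i % 2)`[30,1]->4
lane 30: g=7 (30/4), t=2 (30%4)
i=1: r=7+0=7, c=2*2+1=5
col: 4 vs 5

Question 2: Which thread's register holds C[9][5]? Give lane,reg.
6,3

r=9->g=1,rb=1  c=5->t=2,b0=1
L=1*4+2=6  i=1*2+1=3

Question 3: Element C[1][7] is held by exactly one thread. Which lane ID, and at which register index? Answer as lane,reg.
7,1

r=1→G=1,rhi=0  c=7→T=3,p=1
L=1*4+3=7  i=0*2+1=1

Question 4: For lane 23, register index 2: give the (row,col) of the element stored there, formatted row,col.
lane 23->23/4=5, 23 mod 4=3
i=2  r:5+8->13  c:2·3+0->6

13,6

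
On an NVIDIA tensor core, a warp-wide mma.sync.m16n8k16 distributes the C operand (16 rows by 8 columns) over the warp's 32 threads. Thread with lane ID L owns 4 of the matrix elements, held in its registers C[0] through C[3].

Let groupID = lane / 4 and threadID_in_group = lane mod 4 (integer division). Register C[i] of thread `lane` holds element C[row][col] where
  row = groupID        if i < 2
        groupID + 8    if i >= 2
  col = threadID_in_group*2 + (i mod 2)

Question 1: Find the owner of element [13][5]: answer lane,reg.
r=13->g=5,rb=1  c=5->t=2,b0=1
L=5*4+2=22  i=1*2+1=3

22,3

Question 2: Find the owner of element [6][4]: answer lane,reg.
r:6=>grp=6,rB=0  c:4=>tig=2,lo=0
L=6*4+2=26  i=0*2+0=0

26,0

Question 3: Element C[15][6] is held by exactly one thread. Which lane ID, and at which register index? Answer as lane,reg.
31,2

r:15=>grp=7,rB=1  c:6=>tig=3,lo=0
L=7*4+3=31  i=1*2+0=2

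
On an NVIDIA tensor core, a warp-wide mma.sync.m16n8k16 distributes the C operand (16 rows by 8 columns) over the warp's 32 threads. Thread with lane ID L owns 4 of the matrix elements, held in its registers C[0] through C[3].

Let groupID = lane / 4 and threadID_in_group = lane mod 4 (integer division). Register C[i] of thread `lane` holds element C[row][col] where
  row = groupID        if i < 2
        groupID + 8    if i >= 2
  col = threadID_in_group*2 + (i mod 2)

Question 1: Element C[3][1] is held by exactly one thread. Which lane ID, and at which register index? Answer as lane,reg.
12,1

r=3⇒gr=3,Rb=0  c=1⇒th=0,odd=1
L=3*4+0=12  i=0*2+1=1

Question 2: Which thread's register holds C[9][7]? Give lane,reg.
r=9→G=1,rhi=1  c=7→T=3,p=1
L=1*4+3=7  i=1*2+1=3

7,3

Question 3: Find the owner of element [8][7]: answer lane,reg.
r: 8->gid=0,r8=1  c: 7->tid=3,i&1=1
L=0*4+3=3  i=1*2+1=3

3,3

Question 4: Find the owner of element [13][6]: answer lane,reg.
r: 13->gid=5,r8=1  c: 6->tid=3,i&1=0
L=5*4+3=23  i=1*2+0=2

23,2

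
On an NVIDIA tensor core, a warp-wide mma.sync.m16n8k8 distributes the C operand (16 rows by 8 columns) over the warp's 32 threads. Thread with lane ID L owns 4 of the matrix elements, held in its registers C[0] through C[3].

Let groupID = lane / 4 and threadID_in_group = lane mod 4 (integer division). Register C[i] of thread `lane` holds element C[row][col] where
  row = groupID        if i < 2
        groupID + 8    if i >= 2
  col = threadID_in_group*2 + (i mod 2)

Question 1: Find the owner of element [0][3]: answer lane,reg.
r=0→G=0,rhi=0  c=3→T=1,p=1
L=0*4+1=1  i=0*2+1=1

1,1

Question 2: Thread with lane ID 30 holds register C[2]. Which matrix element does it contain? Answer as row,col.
lane 30: g=7 (30/4), t=2 (30%4)
i=2: r=7+8=15, c=2*2+0=4

15,4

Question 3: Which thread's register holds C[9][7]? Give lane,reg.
7,3

r:9=>grp=1,rB=1  c:7=>tig=3,lo=1
L=1*4+3=7  i=1*2+1=3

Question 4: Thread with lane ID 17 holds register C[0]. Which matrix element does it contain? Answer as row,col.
4,2

lane 17: gid=4 (17/4), tid=1 (17%4)
i=0: r=4+0=4, c=1*2+0=2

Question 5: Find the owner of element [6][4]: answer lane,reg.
26,0

r=6⇒gr=6,Rb=0  c=4⇒th=2,odd=0
L=6*4+2=26  i=0*2+0=0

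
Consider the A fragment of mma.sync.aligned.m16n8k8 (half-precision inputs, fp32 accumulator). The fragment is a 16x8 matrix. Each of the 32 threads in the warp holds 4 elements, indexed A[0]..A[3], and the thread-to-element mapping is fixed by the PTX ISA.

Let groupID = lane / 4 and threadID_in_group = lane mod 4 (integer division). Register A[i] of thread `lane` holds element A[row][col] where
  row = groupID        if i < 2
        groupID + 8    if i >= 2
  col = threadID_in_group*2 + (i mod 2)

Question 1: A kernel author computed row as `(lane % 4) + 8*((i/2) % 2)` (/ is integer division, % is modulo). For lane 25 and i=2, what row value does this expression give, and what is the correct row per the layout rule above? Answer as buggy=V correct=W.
buggy=9 correct=14

`(lane % 4) + 8*((i/2) % 2)`[25,2]→9
L=25→G=25>>2=6, T=25&3=1
[2]→row 6+8=14  col 1·2+0=2
row: 9 vs 14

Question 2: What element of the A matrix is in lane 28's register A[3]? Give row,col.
15,1

28: g=7,t=0
[3] (7+8,0*2+1) = (15,1)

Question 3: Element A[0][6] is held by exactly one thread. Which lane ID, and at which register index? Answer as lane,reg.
r: 0->gid=0,r8=0  c: 6->tid=3,i&1=0
L=0*4+3=3  i=0*2+0=0

3,0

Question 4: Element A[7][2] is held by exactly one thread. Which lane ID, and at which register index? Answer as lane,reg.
29,0

r=7->g=7,rb=0  c=2->t=1,b0=0
L=7*4+1=29  i=0*2+0=0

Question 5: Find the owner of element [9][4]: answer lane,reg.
r=9->g=1,rb=1  c=4->t=2,b0=0
L=1*4+2=6  i=1*2+0=2

6,2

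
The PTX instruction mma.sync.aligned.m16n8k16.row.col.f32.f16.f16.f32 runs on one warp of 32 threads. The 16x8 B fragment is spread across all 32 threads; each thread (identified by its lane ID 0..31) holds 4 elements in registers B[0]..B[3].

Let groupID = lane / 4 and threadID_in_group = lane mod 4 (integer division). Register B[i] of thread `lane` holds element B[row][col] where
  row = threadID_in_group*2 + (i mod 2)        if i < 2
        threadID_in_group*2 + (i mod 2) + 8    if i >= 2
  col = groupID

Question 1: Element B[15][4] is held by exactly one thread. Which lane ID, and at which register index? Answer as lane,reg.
19,3

c: 4->gid=4  r: 15->r8=1,tid=3,i&1=1
L=4*4+3=19  i=1*2+1=3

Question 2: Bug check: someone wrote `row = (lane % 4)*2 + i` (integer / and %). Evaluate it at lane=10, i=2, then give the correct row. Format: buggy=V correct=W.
`(lane % 4)*2 + i`[10,2]->6
lane 10: g=2 (10/4), t=2 (10%4)
i=2: r=2*2+0+8=12, c=g=2
row: 6 vs 12

buggy=6 correct=12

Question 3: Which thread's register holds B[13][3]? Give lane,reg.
c=3->g=3  r=13->rb=1,t=2,b0=1
L=3*4+2=14  i=1*2+1=3

14,3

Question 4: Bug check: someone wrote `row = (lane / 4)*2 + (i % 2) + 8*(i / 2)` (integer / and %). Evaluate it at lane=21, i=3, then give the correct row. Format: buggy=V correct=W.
`(lane / 4)*2 + (i % 2) + 8*(i / 2)`[21,3]→19
L=21→G=21>>2=5, T=21&3=1
[3]→row 1·2+1+8=11  col G=5
row: 19 vs 11

buggy=19 correct=11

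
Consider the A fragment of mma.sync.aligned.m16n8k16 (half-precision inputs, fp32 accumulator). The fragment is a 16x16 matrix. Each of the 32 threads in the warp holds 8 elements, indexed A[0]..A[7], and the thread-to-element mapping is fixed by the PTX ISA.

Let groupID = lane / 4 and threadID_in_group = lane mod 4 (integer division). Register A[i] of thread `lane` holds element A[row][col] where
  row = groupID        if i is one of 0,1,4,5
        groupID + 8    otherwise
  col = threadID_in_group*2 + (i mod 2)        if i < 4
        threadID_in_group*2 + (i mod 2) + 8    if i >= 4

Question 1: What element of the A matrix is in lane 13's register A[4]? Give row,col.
3,10

lane 13: g=3 (13/4), t=1 (13%4)
i=4: r=3+0=3, c=1*2+0+8=10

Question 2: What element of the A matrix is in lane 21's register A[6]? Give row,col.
lane 21⇒21/4=5, 21 mod 4=1
i=6  r:5+8⇒13  c:2·1+0+8⇒10

13,10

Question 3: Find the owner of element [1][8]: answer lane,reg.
4,4

r=1⇒gr=1,Rb=0  c=8⇒Cb=1,th=0,odd=0
L=1*4+0=4  i=1*4+0*2+0=4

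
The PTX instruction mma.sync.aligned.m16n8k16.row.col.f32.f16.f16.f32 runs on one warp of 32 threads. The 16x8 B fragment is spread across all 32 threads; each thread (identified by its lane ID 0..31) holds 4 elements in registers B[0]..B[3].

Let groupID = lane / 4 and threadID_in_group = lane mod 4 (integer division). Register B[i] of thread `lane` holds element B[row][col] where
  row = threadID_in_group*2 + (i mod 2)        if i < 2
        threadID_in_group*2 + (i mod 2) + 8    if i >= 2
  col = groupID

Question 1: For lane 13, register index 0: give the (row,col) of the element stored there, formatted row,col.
L=13->gid=13>>2=3, tid=13&3=1
[0]->row 1·2+0+0=2  col gid=3

2,3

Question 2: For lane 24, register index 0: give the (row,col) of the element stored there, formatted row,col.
L=24=>grp=24>>2=6, tig=24&3=0
[0]=>row 0·2+0+0=0  col grp=6

0,6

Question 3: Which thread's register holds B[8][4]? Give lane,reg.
16,2

c:4=>grp=4  r:8=>rB=1,tig=0,lo=0
L=4*4+0=16  i=1*2+0=2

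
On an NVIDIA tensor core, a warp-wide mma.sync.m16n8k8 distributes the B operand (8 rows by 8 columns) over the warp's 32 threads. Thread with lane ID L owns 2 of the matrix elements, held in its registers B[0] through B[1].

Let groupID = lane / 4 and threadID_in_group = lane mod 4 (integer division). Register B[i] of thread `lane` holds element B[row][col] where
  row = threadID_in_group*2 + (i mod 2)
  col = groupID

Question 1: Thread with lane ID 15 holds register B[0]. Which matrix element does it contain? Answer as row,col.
6,3

15: gr=3,th=3
[0] (3*2+0,3) = (6,3)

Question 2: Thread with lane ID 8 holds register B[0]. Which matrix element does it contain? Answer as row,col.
lane 8: g=2 (8/4), t=0 (8%4)
i=0: r=0*2+0=0, c=g=2

0,2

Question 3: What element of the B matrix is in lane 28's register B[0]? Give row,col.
lane 28: g=7 (28/4), t=0 (28%4)
i=0: r=0*2+0=0, c=g=7

0,7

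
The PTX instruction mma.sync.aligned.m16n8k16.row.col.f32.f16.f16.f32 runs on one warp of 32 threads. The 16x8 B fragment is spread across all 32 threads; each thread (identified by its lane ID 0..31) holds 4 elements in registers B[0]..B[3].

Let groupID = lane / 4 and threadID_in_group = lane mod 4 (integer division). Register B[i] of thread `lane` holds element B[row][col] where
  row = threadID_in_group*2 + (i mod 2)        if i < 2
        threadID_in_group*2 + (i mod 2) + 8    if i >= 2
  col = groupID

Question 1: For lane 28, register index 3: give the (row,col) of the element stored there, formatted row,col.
lane 28: grp=7 (28/4), tig=0 (28%4)
i=3: r=0*2+1+8=9, c=grp=7

9,7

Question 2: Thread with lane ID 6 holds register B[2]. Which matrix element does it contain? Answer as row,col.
12,1

L=6->g=6>>2=1, t=6&3=2
[2]->row 2·2+0+8=12  col g=1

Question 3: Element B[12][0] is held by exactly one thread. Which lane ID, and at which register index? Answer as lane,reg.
2,2

c=0->g=0  r=12->rb=1,t=2,b0=0
L=0*4+2=2  i=1*2+0=2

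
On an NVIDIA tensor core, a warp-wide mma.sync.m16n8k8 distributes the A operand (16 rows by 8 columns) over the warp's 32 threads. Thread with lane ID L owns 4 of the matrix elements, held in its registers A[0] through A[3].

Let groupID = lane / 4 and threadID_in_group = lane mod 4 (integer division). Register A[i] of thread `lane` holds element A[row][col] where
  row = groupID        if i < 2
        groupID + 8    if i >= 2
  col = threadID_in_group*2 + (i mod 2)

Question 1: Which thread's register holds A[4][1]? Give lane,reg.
16,1

r:4=>grp=4,rB=0  c:1=>tig=0,lo=1
L=4*4+0=16  i=0*2+1=1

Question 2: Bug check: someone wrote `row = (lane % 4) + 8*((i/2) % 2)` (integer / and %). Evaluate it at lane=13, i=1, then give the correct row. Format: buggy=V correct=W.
`(lane % 4) + 8*((i/2) % 2)`[13,1]=>1
13: grp=3,tig=1
[1] (3+0,1*2+1) = (3,3)
row: 1 vs 3

buggy=1 correct=3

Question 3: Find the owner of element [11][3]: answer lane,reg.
13,3

r:11=>grp=3,rB=1  c:3=>tig=1,lo=1
L=3*4+1=13  i=1*2+1=3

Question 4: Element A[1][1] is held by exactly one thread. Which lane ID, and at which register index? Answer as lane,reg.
r: 1->gid=1,r8=0  c: 1->tid=0,i&1=1
L=1*4+0=4  i=0*2+1=1

4,1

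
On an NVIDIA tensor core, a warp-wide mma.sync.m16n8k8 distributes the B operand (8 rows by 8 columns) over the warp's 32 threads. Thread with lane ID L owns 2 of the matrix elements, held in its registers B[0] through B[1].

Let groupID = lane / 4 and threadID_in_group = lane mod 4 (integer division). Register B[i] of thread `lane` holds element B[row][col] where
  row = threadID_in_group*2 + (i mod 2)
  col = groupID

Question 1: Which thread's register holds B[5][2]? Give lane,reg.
10,1

c:2=>grp=2  r:5=>tig=2,lo=1
L=2*4+2=10  i=1=1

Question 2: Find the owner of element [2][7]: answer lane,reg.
29,0

c=7->g=7  r=2->t=1,b0=0
L=7*4+1=29  i=0=0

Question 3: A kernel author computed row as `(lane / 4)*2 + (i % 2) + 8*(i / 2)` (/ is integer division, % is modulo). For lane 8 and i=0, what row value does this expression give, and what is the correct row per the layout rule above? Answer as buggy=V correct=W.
buggy=4 correct=0

`(lane / 4)*2 + (i % 2) + 8*(i / 2)`[8,0]->4
lane 8: gid=2 (8/4), tid=0 (8%4)
i=0: r=0*2+0=0, c=gid=2
row: 4 vs 0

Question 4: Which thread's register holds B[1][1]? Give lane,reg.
c=1→G=1  r=1→T=0,p=1
L=1*4+0=4  i=1=1

4,1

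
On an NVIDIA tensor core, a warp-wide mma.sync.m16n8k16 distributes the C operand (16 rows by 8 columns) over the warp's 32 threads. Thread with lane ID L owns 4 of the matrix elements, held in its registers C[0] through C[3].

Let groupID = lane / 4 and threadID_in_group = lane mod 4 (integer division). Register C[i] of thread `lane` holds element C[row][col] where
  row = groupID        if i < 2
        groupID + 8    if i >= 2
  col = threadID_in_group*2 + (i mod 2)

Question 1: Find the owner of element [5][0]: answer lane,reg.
r:5=>grp=5,rB=0  c:0=>tig=0,lo=0
L=5*4+0=20  i=0*2+0=0

20,0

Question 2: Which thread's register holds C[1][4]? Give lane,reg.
6,0

r=1⇒gr=1,Rb=0  c=4⇒th=2,odd=0
L=1*4+2=6  i=0*2+0=0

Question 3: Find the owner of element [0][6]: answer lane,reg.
r: 0->gid=0,r8=0  c: 6->tid=3,i&1=0
L=0*4+3=3  i=0*2+0=0

3,0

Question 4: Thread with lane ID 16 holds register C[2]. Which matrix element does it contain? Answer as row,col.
16: G=4,T=0
[2] (4+8,0*2+0) = (12,0)

12,0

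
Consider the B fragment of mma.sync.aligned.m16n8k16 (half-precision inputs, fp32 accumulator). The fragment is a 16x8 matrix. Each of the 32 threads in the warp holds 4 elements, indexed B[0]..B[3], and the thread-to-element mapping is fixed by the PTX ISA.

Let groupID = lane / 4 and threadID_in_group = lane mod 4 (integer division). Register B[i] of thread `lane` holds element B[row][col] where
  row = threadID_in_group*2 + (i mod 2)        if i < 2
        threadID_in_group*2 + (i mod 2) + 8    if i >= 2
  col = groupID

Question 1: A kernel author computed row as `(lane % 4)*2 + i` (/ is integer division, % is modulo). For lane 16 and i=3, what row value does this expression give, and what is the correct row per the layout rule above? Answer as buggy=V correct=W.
`(lane % 4)*2 + i`[16,3]=>3
L=16=>grp=16>>2=4, tig=16&3=0
[3]=>row 0·2+1+8=9  col grp=4
row: 3 vs 9

buggy=3 correct=9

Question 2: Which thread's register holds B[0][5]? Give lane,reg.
c=5->g=5  r=0->rb=0,t=0,b0=0
L=5*4+0=20  i=0*2+0=0

20,0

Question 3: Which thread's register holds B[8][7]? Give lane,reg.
c=7->g=7  r=8->rb=1,t=0,b0=0
L=7*4+0=28  i=1*2+0=2

28,2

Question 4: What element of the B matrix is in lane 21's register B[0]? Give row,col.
21: G=5,T=1
[0] (1*2+0+0,5) = (2,5)

2,5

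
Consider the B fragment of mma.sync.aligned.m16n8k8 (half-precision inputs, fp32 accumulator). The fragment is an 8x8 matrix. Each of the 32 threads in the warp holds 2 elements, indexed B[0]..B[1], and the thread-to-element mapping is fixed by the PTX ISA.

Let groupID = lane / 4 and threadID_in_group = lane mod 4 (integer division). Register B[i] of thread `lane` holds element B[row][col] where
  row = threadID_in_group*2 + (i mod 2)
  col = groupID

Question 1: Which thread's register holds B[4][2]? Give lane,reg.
10,0

c=2→G=2  r=4→T=2,p=0
L=2*4+2=10  i=0=0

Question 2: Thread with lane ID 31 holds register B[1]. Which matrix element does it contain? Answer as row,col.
7,7

31: grp=7,tig=3
[1] (3*2+1,7) = (7,7)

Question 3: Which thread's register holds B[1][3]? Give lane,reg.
12,1

c: 3->gid=3  r: 1->tid=0,i&1=1
L=3*4+0=12  i=1=1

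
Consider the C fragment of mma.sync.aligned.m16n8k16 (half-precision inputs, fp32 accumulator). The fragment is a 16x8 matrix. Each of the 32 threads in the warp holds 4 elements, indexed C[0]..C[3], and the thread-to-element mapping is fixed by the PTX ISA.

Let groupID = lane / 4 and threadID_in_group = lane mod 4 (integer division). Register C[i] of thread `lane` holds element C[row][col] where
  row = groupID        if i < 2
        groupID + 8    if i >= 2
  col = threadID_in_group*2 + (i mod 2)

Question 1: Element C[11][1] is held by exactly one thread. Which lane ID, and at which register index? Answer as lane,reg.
r=11⇒gr=3,Rb=1  c=1⇒th=0,odd=1
L=3*4+0=12  i=1*2+1=3

12,3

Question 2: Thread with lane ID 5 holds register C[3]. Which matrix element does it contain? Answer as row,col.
9,3

lane 5: gr=1 (5/4), th=1 (5%4)
i=3: r=1+8=9, c=1*2+1=3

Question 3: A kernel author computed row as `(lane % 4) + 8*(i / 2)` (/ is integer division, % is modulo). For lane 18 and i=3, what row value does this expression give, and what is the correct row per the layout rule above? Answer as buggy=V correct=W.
buggy=10 correct=12

`(lane % 4) + 8*(i / 2)`[18,3]->10
L=18->gid=18>>2=4, tid=18&3=2
[3]->row 4+8=12  col 2·2+1=5
row: 10 vs 12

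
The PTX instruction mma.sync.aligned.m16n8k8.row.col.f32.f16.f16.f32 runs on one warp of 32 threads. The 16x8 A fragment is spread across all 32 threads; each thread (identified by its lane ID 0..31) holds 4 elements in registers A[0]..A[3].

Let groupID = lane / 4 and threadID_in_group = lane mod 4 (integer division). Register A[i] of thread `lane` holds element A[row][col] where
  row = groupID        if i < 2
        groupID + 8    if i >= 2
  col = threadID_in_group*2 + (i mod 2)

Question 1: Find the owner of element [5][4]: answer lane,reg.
r=5->g=5,rb=0  c=4->t=2,b0=0
L=5*4+2=22  i=0*2+0=0

22,0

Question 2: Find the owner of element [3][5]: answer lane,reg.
14,1

r=3->g=3,rb=0  c=5->t=2,b0=1
L=3*4+2=14  i=0*2+1=1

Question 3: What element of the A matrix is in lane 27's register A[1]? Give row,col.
6,7

L=27⇒gr=27>>2=6, th=27&3=3
[1]⇒row 6+0=6  col 3·2+1=7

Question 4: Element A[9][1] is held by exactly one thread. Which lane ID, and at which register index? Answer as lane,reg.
r=9->g=1,rb=1  c=1->t=0,b0=1
L=1*4+0=4  i=1*2+1=3

4,3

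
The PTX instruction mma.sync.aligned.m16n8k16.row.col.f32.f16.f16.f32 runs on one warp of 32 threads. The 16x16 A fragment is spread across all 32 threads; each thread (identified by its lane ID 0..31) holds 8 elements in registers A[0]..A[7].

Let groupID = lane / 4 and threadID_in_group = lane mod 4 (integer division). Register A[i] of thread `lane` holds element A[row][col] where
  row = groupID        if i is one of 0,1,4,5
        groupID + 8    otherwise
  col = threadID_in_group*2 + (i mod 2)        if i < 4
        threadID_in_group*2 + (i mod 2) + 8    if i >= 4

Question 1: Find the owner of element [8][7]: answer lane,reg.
3,3

r=8⇒gr=0,Rb=1  c=7⇒Cb=0,th=3,odd=1
L=0*4+3=3  i=0*4+1*2+1=3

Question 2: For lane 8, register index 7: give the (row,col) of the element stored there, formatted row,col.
10,9

L=8->g=8>>2=2, t=8&3=0
[7]->row 2+8=10  col 0·2+1+8=9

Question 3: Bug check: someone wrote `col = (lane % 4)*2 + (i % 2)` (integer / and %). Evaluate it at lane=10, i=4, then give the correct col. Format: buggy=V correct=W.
`(lane % 4)*2 + (i % 2)`[10,4]=>4
lane 10=>10/4=2, 10 mod 4=2
i=4  r:2+0=>2  c:2·2+0+8=>12
col: 4 vs 12

buggy=4 correct=12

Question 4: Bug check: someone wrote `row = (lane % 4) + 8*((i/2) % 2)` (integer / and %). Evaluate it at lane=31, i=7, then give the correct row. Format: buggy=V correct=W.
`(lane % 4) + 8*((i/2) % 2)`[31,7]->11
lane 31->31/4=7, 31 mod 4=3
i=7  r:7+8->15  c:2·3+1+8->15
row: 11 vs 15

buggy=11 correct=15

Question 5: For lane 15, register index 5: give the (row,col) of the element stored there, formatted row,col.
3,15

lane 15: gr=3 (15/4), th=3 (15%4)
i=5: r=3+0=3, c=3*2+1+8=15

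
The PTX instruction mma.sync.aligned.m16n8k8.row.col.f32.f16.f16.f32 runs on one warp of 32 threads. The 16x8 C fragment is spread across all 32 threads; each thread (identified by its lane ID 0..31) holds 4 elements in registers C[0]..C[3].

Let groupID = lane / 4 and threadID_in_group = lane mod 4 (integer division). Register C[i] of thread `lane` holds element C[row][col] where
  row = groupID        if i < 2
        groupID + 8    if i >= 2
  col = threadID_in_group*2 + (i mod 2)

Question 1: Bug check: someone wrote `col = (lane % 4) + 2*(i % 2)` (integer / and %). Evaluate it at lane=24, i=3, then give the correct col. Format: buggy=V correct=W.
`(lane % 4) + 2*(i % 2)`[24,3]->2
24: g=6,t=0
[3] (6+8,0*2+1) = (14,1)
col: 2 vs 1

buggy=2 correct=1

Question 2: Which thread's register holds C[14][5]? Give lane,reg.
r=14->g=6,rb=1  c=5->t=2,b0=1
L=6*4+2=26  i=1*2+1=3

26,3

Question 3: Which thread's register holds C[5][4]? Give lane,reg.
r=5->g=5,rb=0  c=4->t=2,b0=0
L=5*4+2=22  i=0*2+0=0

22,0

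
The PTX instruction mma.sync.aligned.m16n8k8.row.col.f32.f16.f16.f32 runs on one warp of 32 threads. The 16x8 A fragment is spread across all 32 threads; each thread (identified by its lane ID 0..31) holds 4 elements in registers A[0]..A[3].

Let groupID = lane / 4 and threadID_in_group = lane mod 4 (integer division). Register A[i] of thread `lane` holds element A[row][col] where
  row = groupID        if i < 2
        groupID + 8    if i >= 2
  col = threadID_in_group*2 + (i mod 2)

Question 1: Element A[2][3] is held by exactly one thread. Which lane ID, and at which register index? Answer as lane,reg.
r: 2->gid=2,r8=0  c: 3->tid=1,i&1=1
L=2*4+1=9  i=0*2+1=1

9,1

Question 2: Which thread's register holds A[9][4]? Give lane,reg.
r=9→G=1,rhi=1  c=4→T=2,p=0
L=1*4+2=6  i=1*2+0=2

6,2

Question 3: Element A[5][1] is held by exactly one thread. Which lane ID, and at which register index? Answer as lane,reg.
20,1

r=5→G=5,rhi=0  c=1→T=0,p=1
L=5*4+0=20  i=0*2+1=1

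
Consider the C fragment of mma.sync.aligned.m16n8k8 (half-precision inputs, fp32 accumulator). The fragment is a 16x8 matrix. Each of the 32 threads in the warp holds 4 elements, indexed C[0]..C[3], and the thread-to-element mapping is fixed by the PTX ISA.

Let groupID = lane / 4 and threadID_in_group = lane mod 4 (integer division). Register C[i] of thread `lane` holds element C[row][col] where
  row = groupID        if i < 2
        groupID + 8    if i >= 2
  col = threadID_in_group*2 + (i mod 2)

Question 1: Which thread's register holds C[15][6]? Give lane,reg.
r: 15->gid=7,r8=1  c: 6->tid=3,i&1=0
L=7*4+3=31  i=1*2+0=2

31,2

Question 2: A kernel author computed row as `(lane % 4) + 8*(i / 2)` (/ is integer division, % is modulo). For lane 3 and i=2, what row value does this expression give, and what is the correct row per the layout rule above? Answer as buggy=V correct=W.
`(lane % 4) + 8*(i / 2)`[3,2]->11
lane 3: gid=0 (3/4), tid=3 (3%4)
i=2: r=0+8=8, c=3*2+0=6
row: 11 vs 8

buggy=11 correct=8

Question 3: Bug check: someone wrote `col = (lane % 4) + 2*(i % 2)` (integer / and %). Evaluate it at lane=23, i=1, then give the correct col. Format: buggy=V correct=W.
`(lane % 4) + 2*(i % 2)`[23,1]⇒5
23: gr=5,th=3
[1] (5+0,3*2+1) = (5,7)
col: 5 vs 7

buggy=5 correct=7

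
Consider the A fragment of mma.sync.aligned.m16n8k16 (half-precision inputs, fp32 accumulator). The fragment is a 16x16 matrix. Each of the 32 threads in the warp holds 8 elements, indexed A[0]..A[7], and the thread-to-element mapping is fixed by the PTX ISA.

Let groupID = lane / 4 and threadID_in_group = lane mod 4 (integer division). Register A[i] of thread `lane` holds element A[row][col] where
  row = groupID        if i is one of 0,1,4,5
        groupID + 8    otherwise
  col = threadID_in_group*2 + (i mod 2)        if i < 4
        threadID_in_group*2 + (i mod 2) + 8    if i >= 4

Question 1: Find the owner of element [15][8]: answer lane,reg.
28,6

r:15=>grp=7,rB=1  c:8=>cB=1,tig=0,lo=0
L=7*4+0=28  i=1*4+1*2+0=6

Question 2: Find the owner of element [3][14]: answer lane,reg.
r=3⇒gr=3,Rb=0  c=14⇒Cb=1,th=3,odd=0
L=3*4+3=15  i=1*4+0*2+0=4

15,4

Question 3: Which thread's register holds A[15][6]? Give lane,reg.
31,2

r=15→G=7,rhi=1  c=6→chi=0,T=3,p=0
L=7*4+3=31  i=0*4+1*2+0=2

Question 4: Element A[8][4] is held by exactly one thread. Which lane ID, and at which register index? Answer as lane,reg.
2,2

r: 8->gid=0,r8=1  c: 4->c8=0,tid=2,i&1=0
L=0*4+2=2  i=0*4+1*2+0=2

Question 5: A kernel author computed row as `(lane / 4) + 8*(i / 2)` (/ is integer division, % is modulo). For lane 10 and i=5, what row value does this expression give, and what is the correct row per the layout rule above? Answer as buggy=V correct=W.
buggy=18 correct=2

`(lane / 4) + 8*(i / 2)`[10,5]=>18
lane 10: grp=2 (10/4), tig=2 (10%4)
i=5: r=2+0=2, c=2*2+1+8=13
row: 18 vs 2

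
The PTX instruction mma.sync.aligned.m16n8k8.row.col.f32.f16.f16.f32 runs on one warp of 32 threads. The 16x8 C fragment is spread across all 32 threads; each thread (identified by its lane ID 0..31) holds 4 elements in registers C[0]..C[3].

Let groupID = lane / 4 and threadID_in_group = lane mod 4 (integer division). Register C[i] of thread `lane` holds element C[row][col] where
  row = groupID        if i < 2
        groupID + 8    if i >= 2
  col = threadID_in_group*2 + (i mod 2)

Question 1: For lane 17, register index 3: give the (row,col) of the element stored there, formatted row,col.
lane 17: gid=4 (17/4), tid=1 (17%4)
i=3: r=4+8=12, c=1*2+1=3

12,3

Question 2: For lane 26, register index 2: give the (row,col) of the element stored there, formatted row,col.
lane 26=>26/4=6, 26 mod 4=2
i=2  r:6+8=>14  c:2·2+0=>4

14,4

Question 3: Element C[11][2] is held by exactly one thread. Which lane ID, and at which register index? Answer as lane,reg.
13,2

r:11=>grp=3,rB=1  c:2=>tig=1,lo=0
L=3*4+1=13  i=1*2+0=2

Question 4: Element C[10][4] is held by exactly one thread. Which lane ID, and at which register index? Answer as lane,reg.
10,2

r=10⇒gr=2,Rb=1  c=4⇒th=2,odd=0
L=2*4+2=10  i=1*2+0=2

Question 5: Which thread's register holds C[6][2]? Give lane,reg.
25,0

r: 6->gid=6,r8=0  c: 2->tid=1,i&1=0
L=6*4+1=25  i=0*2+0=0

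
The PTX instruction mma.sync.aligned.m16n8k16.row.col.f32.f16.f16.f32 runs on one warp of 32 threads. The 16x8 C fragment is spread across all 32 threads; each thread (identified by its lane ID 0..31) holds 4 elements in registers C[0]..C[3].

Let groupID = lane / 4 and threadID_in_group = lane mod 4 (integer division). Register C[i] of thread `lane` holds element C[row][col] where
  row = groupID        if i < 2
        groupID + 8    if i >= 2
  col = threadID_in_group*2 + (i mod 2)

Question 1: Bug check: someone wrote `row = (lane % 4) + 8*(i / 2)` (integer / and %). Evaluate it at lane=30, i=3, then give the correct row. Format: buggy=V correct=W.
`(lane % 4) + 8*(i / 2)`[30,3]→10
lane 30: G=7 (30/4), T=2 (30%4)
i=3: r=7+8=15, c=2*2+1=5
row: 10 vs 15

buggy=10 correct=15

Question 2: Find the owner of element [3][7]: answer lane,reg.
15,1

r=3→G=3,rhi=0  c=7→T=3,p=1
L=3*4+3=15  i=0*2+1=1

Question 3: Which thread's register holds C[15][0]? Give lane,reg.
r=15→G=7,rhi=1  c=0→T=0,p=0
L=7*4+0=28  i=1*2+0=2

28,2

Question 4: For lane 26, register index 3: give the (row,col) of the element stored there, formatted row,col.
14,5

L=26->g=26>>2=6, t=26&3=2
[3]->row 6+8=14  col 2·2+1=5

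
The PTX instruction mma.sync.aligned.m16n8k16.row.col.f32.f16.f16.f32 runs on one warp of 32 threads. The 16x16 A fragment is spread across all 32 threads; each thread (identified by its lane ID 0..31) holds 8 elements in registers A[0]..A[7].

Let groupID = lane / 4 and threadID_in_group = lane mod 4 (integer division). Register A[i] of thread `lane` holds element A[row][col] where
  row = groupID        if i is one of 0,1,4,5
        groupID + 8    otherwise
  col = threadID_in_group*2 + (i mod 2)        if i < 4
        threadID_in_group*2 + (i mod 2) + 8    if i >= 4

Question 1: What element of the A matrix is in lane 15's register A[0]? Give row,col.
lane 15: grp=3 (15/4), tig=3 (15%4)
i=0: r=3+0=3, c=3*2+0+0=6

3,6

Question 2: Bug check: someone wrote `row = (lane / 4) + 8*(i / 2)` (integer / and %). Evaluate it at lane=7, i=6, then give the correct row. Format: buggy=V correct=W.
buggy=25 correct=9

`(lane / 4) + 8*(i / 2)`[7,6]=>25
lane 7=>7/4=1, 7 mod 4=3
i=6  r:1+8=>9  c:2·3+0+8=>14
row: 25 vs 9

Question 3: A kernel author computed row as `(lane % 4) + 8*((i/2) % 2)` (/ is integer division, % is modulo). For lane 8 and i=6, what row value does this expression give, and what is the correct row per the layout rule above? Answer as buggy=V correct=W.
buggy=8 correct=10

`(lane % 4) + 8*((i/2) % 2)`[8,6]->8
lane 8->8/4=2, 8 mod 4=0
i=6  r:2+8->10  c:2·0+0+8->8
row: 8 vs 10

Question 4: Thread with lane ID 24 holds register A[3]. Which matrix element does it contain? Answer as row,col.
lane 24→24/4=6, 24 mod 4=0
i=3  r:6+8→14  c:2·0+1+0→1

14,1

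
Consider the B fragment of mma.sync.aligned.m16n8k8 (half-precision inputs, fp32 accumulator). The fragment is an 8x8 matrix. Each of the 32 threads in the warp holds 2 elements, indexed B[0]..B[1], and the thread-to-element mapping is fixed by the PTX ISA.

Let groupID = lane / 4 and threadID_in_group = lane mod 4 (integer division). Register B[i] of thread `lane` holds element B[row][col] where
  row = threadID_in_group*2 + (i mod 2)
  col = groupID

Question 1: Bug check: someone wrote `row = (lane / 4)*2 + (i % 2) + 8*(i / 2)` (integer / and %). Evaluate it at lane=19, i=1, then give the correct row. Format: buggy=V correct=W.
buggy=9 correct=7

`(lane / 4)*2 + (i % 2) + 8*(i / 2)`[19,1]→9
lane 19→19/4=4, 19 mod 4=3
i=1  r:2·3+1→7  c:4
row: 9 vs 7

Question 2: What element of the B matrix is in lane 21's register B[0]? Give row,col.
2,5

L=21->g=21>>2=5, t=21&3=1
[0]->row 1·2+0=2  col g=5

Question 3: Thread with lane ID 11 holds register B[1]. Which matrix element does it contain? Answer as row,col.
lane 11⇒11/4=2, 11 mod 4=3
i=1  r:2·3+1⇒7  c:2

7,2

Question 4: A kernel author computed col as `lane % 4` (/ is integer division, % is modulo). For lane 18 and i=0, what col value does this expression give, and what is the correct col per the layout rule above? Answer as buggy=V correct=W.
buggy=2 correct=4

`lane % 4`[18,0]->2
lane 18: g=4 (18/4), t=2 (18%4)
i=0: r=2*2+0=4, c=g=4
col: 2 vs 4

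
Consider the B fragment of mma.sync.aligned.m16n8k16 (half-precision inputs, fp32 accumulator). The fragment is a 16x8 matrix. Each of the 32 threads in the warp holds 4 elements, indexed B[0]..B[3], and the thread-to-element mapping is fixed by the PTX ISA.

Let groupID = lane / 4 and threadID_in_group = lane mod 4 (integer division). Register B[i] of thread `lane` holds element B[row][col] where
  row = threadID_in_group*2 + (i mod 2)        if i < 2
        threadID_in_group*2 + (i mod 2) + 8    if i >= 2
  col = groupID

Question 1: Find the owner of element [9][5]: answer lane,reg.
20,3

c=5->g=5  r=9->rb=1,t=0,b0=1
L=5*4+0=20  i=1*2+1=3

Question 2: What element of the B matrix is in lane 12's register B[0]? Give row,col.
0,3

lane 12: g=3 (12/4), t=0 (12%4)
i=0: r=0*2+0+0=0, c=g=3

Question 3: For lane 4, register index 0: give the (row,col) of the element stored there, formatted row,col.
0,1

4: gid=1,tid=0
[0] (0*2+0+0,1) = (0,1)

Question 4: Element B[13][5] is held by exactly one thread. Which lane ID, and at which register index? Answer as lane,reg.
22,3

c: 5->gid=5  r: 13->r8=1,tid=2,i&1=1
L=5*4+2=22  i=1*2+1=3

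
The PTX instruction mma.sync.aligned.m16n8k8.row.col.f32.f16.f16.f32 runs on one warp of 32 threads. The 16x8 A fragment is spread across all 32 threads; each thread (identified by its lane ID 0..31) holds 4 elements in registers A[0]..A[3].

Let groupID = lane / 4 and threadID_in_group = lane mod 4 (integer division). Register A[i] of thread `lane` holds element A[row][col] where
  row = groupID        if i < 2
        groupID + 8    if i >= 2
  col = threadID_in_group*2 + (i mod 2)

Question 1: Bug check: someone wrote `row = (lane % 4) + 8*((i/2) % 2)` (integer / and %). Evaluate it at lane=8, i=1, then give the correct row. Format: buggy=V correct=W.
`(lane % 4) + 8*((i/2) % 2)`[8,1]->0
8: g=2,t=0
[1] (2+0,0*2+1) = (2,1)
row: 0 vs 2

buggy=0 correct=2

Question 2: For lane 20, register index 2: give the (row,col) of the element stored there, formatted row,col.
13,0

lane 20→20/4=5, 20 mod 4=0
i=2  r:5+8→13  c:2·0+0→0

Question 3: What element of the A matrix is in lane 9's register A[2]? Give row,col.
lane 9⇒9/4=2, 9 mod 4=1
i=2  r:2+8⇒10  c:2·1+0⇒2

10,2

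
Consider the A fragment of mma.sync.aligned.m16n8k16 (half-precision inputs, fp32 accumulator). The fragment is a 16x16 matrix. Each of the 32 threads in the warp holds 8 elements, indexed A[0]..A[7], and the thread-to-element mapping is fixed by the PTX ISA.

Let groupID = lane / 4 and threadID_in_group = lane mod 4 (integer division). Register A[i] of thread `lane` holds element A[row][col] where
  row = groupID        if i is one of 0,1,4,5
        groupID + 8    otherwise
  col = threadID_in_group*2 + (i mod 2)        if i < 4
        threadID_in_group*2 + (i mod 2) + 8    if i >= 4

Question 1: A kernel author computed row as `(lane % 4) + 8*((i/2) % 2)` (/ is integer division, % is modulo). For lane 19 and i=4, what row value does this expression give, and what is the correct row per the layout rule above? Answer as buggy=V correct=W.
buggy=3 correct=4

`(lane % 4) + 8*((i/2) % 2)`[19,4]=>3
19: grp=4,tig=3
[4] (4+0,3*2+0+8) = (4,14)
row: 3 vs 4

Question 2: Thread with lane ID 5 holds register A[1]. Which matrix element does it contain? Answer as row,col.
1,3

L=5->g=5>>2=1, t=5&3=1
[1]->row 1+0=1  col 1·2+1+0=3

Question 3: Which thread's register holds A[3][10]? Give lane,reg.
r=3⇒gr=3,Rb=0  c=10⇒Cb=1,th=1,odd=0
L=3*4+1=13  i=1*4+0*2+0=4

13,4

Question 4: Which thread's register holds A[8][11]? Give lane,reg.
r=8->g=0,rb=1  c=11->cb=1,t=1,b0=1
L=0*4+1=1  i=1*4+1*2+1=7

1,7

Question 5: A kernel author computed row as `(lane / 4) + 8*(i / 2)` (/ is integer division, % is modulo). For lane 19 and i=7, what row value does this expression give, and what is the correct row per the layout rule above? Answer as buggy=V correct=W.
buggy=28 correct=12

`(lane / 4) + 8*(i / 2)`[19,7]->28
lane 19: g=4 (19/4), t=3 (19%4)
i=7: r=4+8=12, c=3*2+1+8=15
row: 28 vs 12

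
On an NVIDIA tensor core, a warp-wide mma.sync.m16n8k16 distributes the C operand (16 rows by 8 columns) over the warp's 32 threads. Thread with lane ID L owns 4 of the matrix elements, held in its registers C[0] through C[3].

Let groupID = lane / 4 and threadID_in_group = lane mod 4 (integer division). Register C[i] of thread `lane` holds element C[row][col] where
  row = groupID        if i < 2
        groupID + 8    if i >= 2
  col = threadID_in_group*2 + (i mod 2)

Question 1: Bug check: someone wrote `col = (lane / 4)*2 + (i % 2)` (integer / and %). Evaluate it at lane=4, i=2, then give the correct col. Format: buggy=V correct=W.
buggy=2 correct=0

`(lane / 4)*2 + (i % 2)`[4,2]=>2
4: grp=1,tig=0
[2] (1+8,0*2+0) = (9,0)
col: 2 vs 0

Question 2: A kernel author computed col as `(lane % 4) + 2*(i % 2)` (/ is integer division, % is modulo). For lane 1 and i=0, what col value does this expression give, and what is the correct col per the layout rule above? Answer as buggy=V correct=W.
`(lane % 4) + 2*(i % 2)`[1,0]→1
L=1→G=1>>2=0, T=1&3=1
[0]→row 0+0=0  col 1·2+0=2
col: 1 vs 2

buggy=1 correct=2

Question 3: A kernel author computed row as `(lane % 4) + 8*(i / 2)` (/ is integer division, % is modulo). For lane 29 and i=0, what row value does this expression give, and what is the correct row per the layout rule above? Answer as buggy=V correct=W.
buggy=1 correct=7

`(lane % 4) + 8*(i / 2)`[29,0]=>1
lane 29: grp=7 (29/4), tig=1 (29%4)
i=0: r=7+0=7, c=1*2+0=2
row: 1 vs 7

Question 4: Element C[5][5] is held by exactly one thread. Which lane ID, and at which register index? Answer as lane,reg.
22,1

r=5⇒gr=5,Rb=0  c=5⇒th=2,odd=1
L=5*4+2=22  i=0*2+1=1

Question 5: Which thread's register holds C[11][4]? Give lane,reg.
r:11=>grp=3,rB=1  c:4=>tig=2,lo=0
L=3*4+2=14  i=1*2+0=2

14,2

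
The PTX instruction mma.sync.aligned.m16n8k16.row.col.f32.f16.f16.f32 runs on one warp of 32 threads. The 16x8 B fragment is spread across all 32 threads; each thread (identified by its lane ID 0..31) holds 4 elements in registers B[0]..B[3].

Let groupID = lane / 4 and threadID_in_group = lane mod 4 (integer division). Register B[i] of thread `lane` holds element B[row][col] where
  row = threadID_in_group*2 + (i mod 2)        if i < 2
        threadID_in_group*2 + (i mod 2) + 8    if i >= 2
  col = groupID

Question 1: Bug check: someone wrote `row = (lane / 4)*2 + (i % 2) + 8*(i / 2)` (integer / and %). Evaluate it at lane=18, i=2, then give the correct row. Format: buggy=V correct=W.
`(lane / 4)*2 + (i % 2) + 8*(i / 2)`[18,2]→16
lane 18: G=4 (18/4), T=2 (18%4)
i=2: r=2*2+0+8=12, c=G=4
row: 16 vs 12

buggy=16 correct=12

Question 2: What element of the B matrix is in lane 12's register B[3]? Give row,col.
L=12->gid=12>>2=3, tid=12&3=0
[3]->row 0·2+1+8=9  col gid=3

9,3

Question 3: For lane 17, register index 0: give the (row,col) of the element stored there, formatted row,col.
2,4

lane 17⇒17/4=4, 17 mod 4=1
i=0  r:2·1+0+0⇒2  c:4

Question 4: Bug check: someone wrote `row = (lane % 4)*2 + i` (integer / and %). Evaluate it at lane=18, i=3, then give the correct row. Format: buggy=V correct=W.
`(lane % 4)*2 + i`[18,3]->7
lane 18->18/4=4, 18 mod 4=2
i=3  r:2·2+1+8->13  c:4
row: 7 vs 13

buggy=7 correct=13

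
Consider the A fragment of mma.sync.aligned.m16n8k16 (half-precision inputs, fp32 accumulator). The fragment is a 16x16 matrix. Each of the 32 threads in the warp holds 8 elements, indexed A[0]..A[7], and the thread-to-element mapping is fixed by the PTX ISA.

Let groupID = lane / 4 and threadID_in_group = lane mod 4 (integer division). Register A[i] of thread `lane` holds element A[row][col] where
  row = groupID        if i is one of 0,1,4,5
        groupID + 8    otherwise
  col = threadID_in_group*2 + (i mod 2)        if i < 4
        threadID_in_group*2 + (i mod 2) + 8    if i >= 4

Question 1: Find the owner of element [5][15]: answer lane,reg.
r=5->g=5,rb=0  c=15->cb=1,t=3,b0=1
L=5*4+3=23  i=1*4+0*2+1=5

23,5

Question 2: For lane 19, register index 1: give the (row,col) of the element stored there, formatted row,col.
lane 19->19/4=4, 19 mod 4=3
i=1  r:4+0->4  c:2·3+1+0->7

4,7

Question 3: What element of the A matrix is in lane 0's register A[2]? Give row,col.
8,0

lane 0: gid=0 (0/4), tid=0 (0%4)
i=2: r=0+8=8, c=0*2+0+0=0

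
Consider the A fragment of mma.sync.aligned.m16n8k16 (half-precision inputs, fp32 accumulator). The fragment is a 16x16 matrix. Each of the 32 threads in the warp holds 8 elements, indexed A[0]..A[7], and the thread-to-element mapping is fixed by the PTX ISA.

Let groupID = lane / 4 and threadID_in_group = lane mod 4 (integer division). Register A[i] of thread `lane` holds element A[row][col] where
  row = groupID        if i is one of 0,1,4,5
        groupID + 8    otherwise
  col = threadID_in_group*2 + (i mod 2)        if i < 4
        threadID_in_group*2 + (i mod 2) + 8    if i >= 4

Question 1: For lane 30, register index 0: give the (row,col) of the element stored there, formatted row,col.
7,4

30: gid=7,tid=2
[0] (7+0,2*2+0+0) = (7,4)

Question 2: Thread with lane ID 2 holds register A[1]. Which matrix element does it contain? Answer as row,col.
0,5

lane 2: gid=0 (2/4), tid=2 (2%4)
i=1: r=0+0=0, c=2*2+1+0=5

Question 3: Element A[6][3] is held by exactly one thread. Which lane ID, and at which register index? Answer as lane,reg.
25,1

r:6=>grp=6,rB=0  c:3=>cB=0,tig=1,lo=1
L=6*4+1=25  i=0*4+0*2+1=1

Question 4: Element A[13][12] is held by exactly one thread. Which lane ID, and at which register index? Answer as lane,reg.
22,6

r=13->g=5,rb=1  c=12->cb=1,t=2,b0=0
L=5*4+2=22  i=1*4+1*2+0=6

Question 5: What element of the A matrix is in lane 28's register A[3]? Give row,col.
L=28=>grp=28>>2=7, tig=28&3=0
[3]=>row 7+8=15  col 0·2+1+0=1

15,1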